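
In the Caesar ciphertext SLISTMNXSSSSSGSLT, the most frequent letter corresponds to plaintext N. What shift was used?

5

The most frequent ciphertext letter is S (appears 8 times).
S is position 18; N is position 13.
Shift = 5.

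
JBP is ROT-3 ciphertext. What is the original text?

J(9): 9−3=6 → G
B(1): 1−3=-2≡24 → Y
P(15): 15−3=12 → M

GYM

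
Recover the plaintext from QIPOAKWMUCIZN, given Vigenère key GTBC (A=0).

Repeat the key across the ciphertext: GTBCGTBCGTBCG
Q(16)−G(6): 10 → K
I(8)−T(19): -11≡15 → P
P(15)−B(1): 14 → O
O(14)−C(2): 12 → M
A(0)−G(6): -6≡20 → U
K(10)−T(19): -9≡17 → R
W(22)−B(1): 21 → V
M(12)−C(2): 10 → K
U(20)−G(6): 14 → O
C(2)−T(19): -17≡9 → J
I(8)−B(1): 7 → H
Z(25)−C(2): 23 → X
N(13)−G(6): 7 → H

KPOMURVKOJHXH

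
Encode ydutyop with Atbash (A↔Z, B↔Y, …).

y(24) → b(1)
d(3) → w(22)
u(20) → f(5)
t(19) → g(6)
y(24) → b(1)
o(14) → l(11)
p(15) → k(10)

bwfgblk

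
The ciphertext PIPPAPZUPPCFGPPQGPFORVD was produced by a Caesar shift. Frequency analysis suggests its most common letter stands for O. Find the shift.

The most frequent ciphertext letter is P (appears 9 times).
P is position 15; O is position 14.
Shift = 1.

1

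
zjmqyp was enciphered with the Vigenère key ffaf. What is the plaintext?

uemltk

Repeat the key across the ciphertext: ffafff
z(25)−f(5): 20 → u
j(9)−f(5): 4 → e
m(12)−a(0): 12 → m
q(16)−f(5): 11 → l
y(24)−f(5): 19 → t
p(15)−f(5): 10 → k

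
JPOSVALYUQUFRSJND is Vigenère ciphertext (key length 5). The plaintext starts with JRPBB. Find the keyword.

AYZRU

Subtract each crib letter from the matching ciphertext letter (mod 26):
J(9)−J(9)=0 → A
P(15)−R(17)=-2≡24 → Y
O(14)−P(15)=-1≡25 → Z
S(18)−B(1)=17 → R
V(21)−B(1)=20 → U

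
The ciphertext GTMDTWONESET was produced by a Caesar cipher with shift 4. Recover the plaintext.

G(6): 6−4=2 → C
T(19): 19−4=15 → P
M(12): 12−4=8 → I
D(3): 3−4=-1≡25 → Z
T(19): 19−4=15 → P
W(22): 22−4=18 → S
O(14): 14−4=10 → K
N(13): 13−4=9 → J
E(4): 4−4=0 → A
S(18): 18−4=14 → O
E(4): 4−4=0 → A
T(19): 19−4=15 → P

CPIZPSKJAOAP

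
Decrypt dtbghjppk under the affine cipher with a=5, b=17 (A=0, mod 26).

The inverse of 5 mod 26 is 21, since 5·21=105≡1. Apply D(y)=21·(y−17) mod 26:
d(3): 21·(3−17)=-294≡18 → s
t(19): 21·(19−17)=42≡16 → q
b(1): 21·(1−17)=-336≡2 → c
g(6): 21·(6−17)=-231≡3 → d
h(7): 21·(7−17)=-210≡24 → y
j(9): 21·(9−17)=-168≡14 → o
p(15): 21·(15−17)=-42≡10 → k
p(15): 21·(15−17)=-42≡10 → k
k(10): 21·(10−17)=-147≡9 → j

sqcdyokkj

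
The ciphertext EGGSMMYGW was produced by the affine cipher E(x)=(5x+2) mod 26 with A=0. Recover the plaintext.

The inverse of 5 mod 26 is 21, since 5·21=105≡1. Apply D(y)=21·(y−2) mod 26:
E(4): 21·(4−2)=42≡16 → Q
G(6): 21·(6−2)=84≡6 → G
G(6): 21·(6−2)=84≡6 → G
S(18): 21·(18−2)=336≡24 → Y
M(12): 21·(12−2)=210≡2 → C
M(12): 21·(12−2)=210≡2 → C
Y(24): 21·(24−2)=462≡20 → U
G(6): 21·(6−2)=84≡6 → G
W(22): 21·(22−2)=420≡4 → E

QGGYCCUGE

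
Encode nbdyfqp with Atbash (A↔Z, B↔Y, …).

mywbujk

n(13) → m(12)
b(1) → y(24)
d(3) → w(22)
y(24) → b(1)
f(5) → u(20)
q(16) → j(9)
p(15) → k(10)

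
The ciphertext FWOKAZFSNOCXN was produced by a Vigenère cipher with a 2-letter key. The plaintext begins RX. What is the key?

Subtract each crib letter from the matching ciphertext letter (mod 26):
F(5)−R(17)=-12≡14 → O
W(22)−X(23)=-1≡25 → Z

OZ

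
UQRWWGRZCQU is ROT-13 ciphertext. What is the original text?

HDEJJTEMPDH

U(20): 20−13=7 → H
Q(16): 16−13=3 → D
R(17): 17−13=4 → E
W(22): 22−13=9 → J
W(22): 22−13=9 → J
G(6): 6−13=-7≡19 → T
R(17): 17−13=4 → E
Z(25): 25−13=12 → M
C(2): 2−13=-11≡15 → P
Q(16): 16−13=3 → D
U(20): 20−13=7 → H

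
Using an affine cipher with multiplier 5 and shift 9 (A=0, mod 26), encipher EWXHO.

E(4): 5·4+9=29≡3 → D
W(22): 5·22+9=119≡15 → P
X(23): 5·23+9=124≡20 → U
H(7): 5·7+9=44≡18 → S
O(14): 5·14+9=79≡1 → B

DPUSB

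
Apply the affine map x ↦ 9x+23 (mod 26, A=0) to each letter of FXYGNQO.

QWFZKLT

F(5): 9·5+23=68≡16 → Q
X(23): 9·23+23=230≡22 → W
Y(24): 9·24+23=239≡5 → F
G(6): 9·6+23=77≡25 → Z
N(13): 9·13+23=140≡10 → K
Q(16): 9·16+23=167≡11 → L
O(14): 9·14+23=149≡19 → T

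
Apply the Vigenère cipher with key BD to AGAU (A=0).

Repeat the key across the message: BDBD
A(0)+B(1): 1 → B
G(6)+D(3): 9 → J
A(0)+B(1): 1 → B
U(20)+D(3): 23 → X

BJBX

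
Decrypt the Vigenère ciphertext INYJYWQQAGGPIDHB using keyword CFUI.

Repeat the key across the ciphertext: CFUICFUICFUICFUI
I(8)−C(2): 6 → G
N(13)−F(5): 8 → I
Y(24)−U(20): 4 → E
J(9)−I(8): 1 → B
Y(24)−C(2): 22 → W
W(22)−F(5): 17 → R
Q(16)−U(20): -4≡22 → W
Q(16)−I(8): 8 → I
A(0)−C(2): -2≡24 → Y
G(6)−F(5): 1 → B
G(6)−U(20): -14≡12 → M
P(15)−I(8): 7 → H
I(8)−C(2): 6 → G
D(3)−F(5): -2≡24 → Y
H(7)−U(20): -13≡13 → N
B(1)−I(8): -7≡19 → T

GIEBWRWIYBMHGYNT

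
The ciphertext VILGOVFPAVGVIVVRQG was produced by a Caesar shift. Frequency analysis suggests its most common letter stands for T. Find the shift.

The most frequent ciphertext letter is V (appears 6 times).
V is position 21; T is position 19.
Shift = 2.

2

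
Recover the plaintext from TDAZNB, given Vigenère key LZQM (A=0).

IEKNCC

Repeat the key across the ciphertext: LZQMLZ
T(19)−L(11): 8 → I
D(3)−Z(25): -22≡4 → E
A(0)−Q(16): -16≡10 → K
Z(25)−M(12): 13 → N
N(13)−L(11): 2 → C
B(1)−Z(25): -24≡2 → C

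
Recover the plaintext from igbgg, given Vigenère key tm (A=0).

Repeat the key across the ciphertext: tmtmt
i(8)−t(19): -11≡15 → p
g(6)−m(12): -6≡20 → u
b(1)−t(19): -18≡8 → i
g(6)−m(12): -6≡20 → u
g(6)−t(19): -13≡13 → n

puiun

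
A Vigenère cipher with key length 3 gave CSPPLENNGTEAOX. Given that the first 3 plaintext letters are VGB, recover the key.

HMO

Subtract each crib letter from the matching ciphertext letter (mod 26):
C(2)−V(21)=-19≡7 → H
S(18)−G(6)=12 → M
P(15)−B(1)=14 → O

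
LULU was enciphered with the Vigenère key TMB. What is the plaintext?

Repeat the key across the ciphertext: TMBT
L(11)−T(19): -8≡18 → S
U(20)−M(12): 8 → I
L(11)−B(1): 10 → K
U(20)−T(19): 1 → B

SIKB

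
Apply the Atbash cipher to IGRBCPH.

RTIYXKS

I(8) → R(17)
G(6) → T(19)
R(17) → I(8)
B(1) → Y(24)
C(2) → X(23)
P(15) → K(10)
H(7) → S(18)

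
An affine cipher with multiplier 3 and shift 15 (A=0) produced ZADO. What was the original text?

The inverse of 3 mod 26 is 9, since 3·9=27≡1. Apply D(y)=9·(y−15) mod 26:
Z(25): 9·(25−15)=90≡12 → M
A(0): 9·(0−15)=-135≡21 → V
D(3): 9·(3−15)=-108≡22 → W
O(14): 9·(14−15)=-9≡17 → R

MVWR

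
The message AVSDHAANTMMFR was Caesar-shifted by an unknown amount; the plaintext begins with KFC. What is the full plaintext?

KFCNRKKXDWWPB

From the crib: A(0)−K(10)=-10≡16, so the shift is 16.
Subtract 16 from each ciphertext letter:
A(0): 0−16=-16≡10 → K
V(21): 21−16=5 → F
S(18): 18−16=2 → C
D(3): 3−16=-13≡13 → N
H(7): 7−16=-9≡17 → R
A(0): 0−16=-16≡10 → K
A(0): 0−16=-16≡10 → K
N(13): 13−16=-3≡23 → X
T(19): 19−16=3 → D
M(12): 12−16=-4≡22 → W
M(12): 12−16=-4≡22 → W
F(5): 5−16=-11≡15 → P
R(17): 17−16=1 → B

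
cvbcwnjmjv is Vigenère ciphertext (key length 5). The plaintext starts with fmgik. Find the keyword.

Subtract each crib letter from the matching ciphertext letter (mod 26):
c(2)−f(5)=-3≡23 → x
v(21)−m(12)=9 → j
b(1)−g(6)=-5≡21 → v
c(2)−i(8)=-6≡20 → u
w(22)−k(10)=12 → m

xjvum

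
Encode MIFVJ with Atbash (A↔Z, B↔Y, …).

M(12) → N(13)
I(8) → R(17)
F(5) → U(20)
V(21) → E(4)
J(9) → Q(16)

NRUEQ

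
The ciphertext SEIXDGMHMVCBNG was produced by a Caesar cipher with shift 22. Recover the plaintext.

S(18): 18−22=-4≡22 → W
E(4): 4−22=-18≡8 → I
I(8): 8−22=-14≡12 → M
X(23): 23−22=1 → B
D(3): 3−22=-19≡7 → H
G(6): 6−22=-16≡10 → K
M(12): 12−22=-10≡16 → Q
H(7): 7−22=-15≡11 → L
M(12): 12−22=-10≡16 → Q
V(21): 21−22=-1≡25 → Z
C(2): 2−22=-20≡6 → G
B(1): 1−22=-21≡5 → F
N(13): 13−22=-9≡17 → R
G(6): 6−22=-16≡10 → K

WIMBHKQLQZGFRK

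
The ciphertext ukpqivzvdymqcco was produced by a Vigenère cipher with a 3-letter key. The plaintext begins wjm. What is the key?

ybd

Subtract each crib letter from the matching ciphertext letter (mod 26):
u(20)−w(22)=-2≡24 → y
k(10)−j(9)=1 → b
p(15)−m(12)=3 → d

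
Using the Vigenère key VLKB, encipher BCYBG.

WNICB

Repeat the key across the message: VLKBV
B(1)+V(21): 22 → W
C(2)+L(11): 13 → N
Y(24)+K(10): 34≡8 → I
B(1)+B(1): 2 → C
G(6)+V(21): 27≡1 → B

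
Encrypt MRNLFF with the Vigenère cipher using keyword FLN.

Repeat the key across the message: FLNFLN
M(12)+F(5): 17 → R
R(17)+L(11): 28≡2 → C
N(13)+N(13): 26≡0 → A
L(11)+F(5): 16 → Q
F(5)+L(11): 16 → Q
F(5)+N(13): 18 → S

RCAQQS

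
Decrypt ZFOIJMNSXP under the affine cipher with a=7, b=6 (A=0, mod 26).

The inverse of 7 mod 26 is 15, since 7·15=105≡1. Apply D(y)=15·(y−6) mod 26:
Z(25): 15·(25−6)=285≡25 → Z
F(5): 15·(5−6)=-15≡11 → L
O(14): 15·(14−6)=120≡16 → Q
I(8): 15·(8−6)=30≡4 → E
J(9): 15·(9−6)=45≡19 → T
M(12): 15·(12−6)=90≡12 → M
N(13): 15·(13−6)=105≡1 → B
S(18): 15·(18−6)=180≡24 → Y
X(23): 15·(23−6)=255≡21 → V
P(15): 15·(15−6)=135≡5 → F

ZLQETMBYVF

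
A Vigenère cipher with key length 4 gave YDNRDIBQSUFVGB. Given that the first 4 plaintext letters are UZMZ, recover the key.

EEBS

Subtract each crib letter from the matching ciphertext letter (mod 26):
Y(24)−U(20)=4 → E
D(3)−Z(25)=-22≡4 → E
N(13)−M(12)=1 → B
R(17)−Z(25)=-8≡18 → S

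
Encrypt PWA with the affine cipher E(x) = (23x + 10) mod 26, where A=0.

RWK

P(15): 23·15+10=355≡17 → R
W(22): 23·22+10=516≡22 → W
A(0): 23·0+10=10 → K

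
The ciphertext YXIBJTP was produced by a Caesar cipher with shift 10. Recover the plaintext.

ONYRZJF

Y(24): 24−10=14 → O
X(23): 23−10=13 → N
I(8): 8−10=-2≡24 → Y
B(1): 1−10=-9≡17 → R
J(9): 9−10=-1≡25 → Z
T(19): 19−10=9 → J
P(15): 15−10=5 → F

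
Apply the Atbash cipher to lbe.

oyv

l(11) → o(14)
b(1) → y(24)
e(4) → v(21)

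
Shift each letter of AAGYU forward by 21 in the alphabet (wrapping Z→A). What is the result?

A(0): 0+21=21 → V
A(0): 0+21=21 → V
G(6): 6+21=27≡1 → B
Y(24): 24+21=45≡19 → T
U(20): 20+21=41≡15 → P

VVBTP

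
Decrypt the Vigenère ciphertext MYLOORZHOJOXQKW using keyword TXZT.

TBMVVUAOVMPEXNX

Repeat the key across the ciphertext: TXZTTXZTTXZTTXZ
M(12)−T(19): -7≡19 → T
Y(24)−X(23): 1 → B
L(11)−Z(25): -14≡12 → M
O(14)−T(19): -5≡21 → V
O(14)−T(19): -5≡21 → V
R(17)−X(23): -6≡20 → U
Z(25)−Z(25): 0 → A
H(7)−T(19): -12≡14 → O
O(14)−T(19): -5≡21 → V
J(9)−X(23): -14≡12 → M
O(14)−Z(25): -11≡15 → P
X(23)−T(19): 4 → E
Q(16)−T(19): -3≡23 → X
K(10)−X(23): -13≡13 → N
W(22)−Z(25): -3≡23 → X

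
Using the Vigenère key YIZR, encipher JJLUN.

HRKLL

Repeat the key across the message: YIZRY
J(9)+Y(24): 33≡7 → H
J(9)+I(8): 17 → R
L(11)+Z(25): 36≡10 → K
U(20)+R(17): 37≡11 → L
N(13)+Y(24): 37≡11 → L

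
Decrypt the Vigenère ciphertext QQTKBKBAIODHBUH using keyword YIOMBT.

Repeat the key across the ciphertext: YIOMBTYIOMBTYIO
Q(16)−Y(24): -8≡18 → S
Q(16)−I(8): 8 → I
T(19)−O(14): 5 → F
K(10)−M(12): -2≡24 → Y
B(1)−B(1): 0 → A
K(10)−T(19): -9≡17 → R
B(1)−Y(24): -23≡3 → D
A(0)−I(8): -8≡18 → S
I(8)−O(14): -6≡20 → U
O(14)−M(12): 2 → C
D(3)−B(1): 2 → C
H(7)−T(19): -12≡14 → O
B(1)−Y(24): -23≡3 → D
U(20)−I(8): 12 → M
H(7)−O(14): -7≡19 → T

SIFYARDSUCCODMT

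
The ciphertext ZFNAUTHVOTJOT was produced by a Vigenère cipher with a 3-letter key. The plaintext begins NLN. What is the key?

MUA

Subtract each crib letter from the matching ciphertext letter (mod 26):
Z(25)−N(13)=12 → M
F(5)−L(11)=-6≡20 → U
N(13)−N(13)=0 → A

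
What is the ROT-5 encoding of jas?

ofx

j(9): 9+5=14 → o
a(0): 0+5=5 → f
s(18): 18+5=23 → x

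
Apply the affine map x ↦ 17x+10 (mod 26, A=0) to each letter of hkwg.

h(7): 17·7+10=129≡25 → z
k(10): 17·10+10=180≡24 → y
w(22): 17·22+10=384≡20 → u
g(6): 17·6+10=112≡8 → i

zyui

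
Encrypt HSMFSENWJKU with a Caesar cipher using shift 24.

FQKDQCLUHIS

H(7): 7+24=31≡5 → F
S(18): 18+24=42≡16 → Q
M(12): 12+24=36≡10 → K
F(5): 5+24=29≡3 → D
S(18): 18+24=42≡16 → Q
E(4): 4+24=28≡2 → C
N(13): 13+24=37≡11 → L
W(22): 22+24=46≡20 → U
J(9): 9+24=33≡7 → H
K(10): 10+24=34≡8 → I
U(20): 20+24=44≡18 → S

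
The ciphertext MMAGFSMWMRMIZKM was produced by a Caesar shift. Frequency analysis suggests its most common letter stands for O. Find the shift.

The most frequent ciphertext letter is M (appears 6 times).
M is position 12; O is position 14.
Shift = -2≡24.

24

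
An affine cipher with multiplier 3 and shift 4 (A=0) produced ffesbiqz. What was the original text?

The inverse of 3 mod 26 is 9, since 3·9=27≡1. Apply D(y)=9·(y−4) mod 26:
f(5): 9·(5−4)=9 → j
f(5): 9·(5−4)=9 → j
e(4): 9·(4−4)=0 → a
s(18): 9·(18−4)=126≡22 → w
b(1): 9·(1−4)=-27≡25 → z
i(8): 9·(8−4)=36≡10 → k
q(16): 9·(16−4)=108≡4 → e
z(25): 9·(25−4)=189≡7 → h

jjawzkeh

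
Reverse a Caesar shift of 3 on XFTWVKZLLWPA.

UCQTSHWIITMX

X(23): 23−3=20 → U
F(5): 5−3=2 → C
T(19): 19−3=16 → Q
W(22): 22−3=19 → T
V(21): 21−3=18 → S
K(10): 10−3=7 → H
Z(25): 25−3=22 → W
L(11): 11−3=8 → I
L(11): 11−3=8 → I
W(22): 22−3=19 → T
P(15): 15−3=12 → M
A(0): 0−3=-3≡23 → X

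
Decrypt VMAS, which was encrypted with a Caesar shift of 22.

V(21): 21−22=-1≡25 → Z
M(12): 12−22=-10≡16 → Q
A(0): 0−22=-22≡4 → E
S(18): 18−22=-4≡22 → W

ZQEW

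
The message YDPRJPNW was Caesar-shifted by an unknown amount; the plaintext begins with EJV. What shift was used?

From the crib: Y(24)−E(4)=20, so the shift is 20.

20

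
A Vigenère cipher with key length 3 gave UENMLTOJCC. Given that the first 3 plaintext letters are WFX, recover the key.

Subtract each crib letter from the matching ciphertext letter (mod 26):
U(20)−W(22)=-2≡24 → Y
E(4)−F(5)=-1≡25 → Z
N(13)−X(23)=-10≡16 → Q

YZQ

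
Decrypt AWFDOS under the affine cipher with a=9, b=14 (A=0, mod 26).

The inverse of 9 mod 26 is 3, since 9·3=27≡1. Apply D(y)=3·(y−14) mod 26:
A(0): 3·(0−14)=-42≡10 → K
W(22): 3·(22−14)=24 → Y
F(5): 3·(5−14)=-27≡25 → Z
D(3): 3·(3−14)=-33≡19 → T
O(14): 3·(14−14)=0 → A
S(18): 3·(18−14)=12 → M

KYZTAM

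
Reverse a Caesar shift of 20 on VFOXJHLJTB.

V(21): 21−20=1 → B
F(5): 5−20=-15≡11 → L
O(14): 14−20=-6≡20 → U
X(23): 23−20=3 → D
J(9): 9−20=-11≡15 → P
H(7): 7−20=-13≡13 → N
L(11): 11−20=-9≡17 → R
J(9): 9−20=-11≡15 → P
T(19): 19−20=-1≡25 → Z
B(1): 1−20=-19≡7 → H

BLUDPNRPZH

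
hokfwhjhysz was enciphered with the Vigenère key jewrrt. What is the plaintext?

ykoofoadcbi

Repeat the key across the ciphertext: jewrrtjewrr
h(7)−j(9): -2≡24 → y
o(14)−e(4): 10 → k
k(10)−w(22): -12≡14 → o
f(5)−r(17): -12≡14 → o
w(22)−r(17): 5 → f
h(7)−t(19): -12≡14 → o
j(9)−j(9): 0 → a
h(7)−e(4): 3 → d
y(24)−w(22): 2 → c
s(18)−r(17): 1 → b
z(25)−r(17): 8 → i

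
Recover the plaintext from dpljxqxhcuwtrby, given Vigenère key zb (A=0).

eomiypygdtxssaz

Repeat the key across the ciphertext: zbzbzbzbzbzbzbz
d(3)−z(25): -22≡4 → e
p(15)−b(1): 14 → o
l(11)−z(25): -14≡12 → m
j(9)−b(1): 8 → i
x(23)−z(25): -2≡24 → y
q(16)−b(1): 15 → p
x(23)−z(25): -2≡24 → y
h(7)−b(1): 6 → g
c(2)−z(25): -23≡3 → d
u(20)−b(1): 19 → t
w(22)−z(25): -3≡23 → x
t(19)−b(1): 18 → s
r(17)−z(25): -8≡18 → s
b(1)−b(1): 0 → a
y(24)−z(25): -1≡25 → z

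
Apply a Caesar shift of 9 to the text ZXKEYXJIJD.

IGTNHGSRSM

Z(25): 25+9=34≡8 → I
X(23): 23+9=32≡6 → G
K(10): 10+9=19 → T
E(4): 4+9=13 → N
Y(24): 24+9=33≡7 → H
X(23): 23+9=32≡6 → G
J(9): 9+9=18 → S
I(8): 8+9=17 → R
J(9): 9+9=18 → S
D(3): 3+9=12 → M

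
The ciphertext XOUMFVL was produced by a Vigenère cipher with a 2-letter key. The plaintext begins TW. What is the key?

Subtract each crib letter from the matching ciphertext letter (mod 26):
X(23)−T(19)=4 → E
O(14)−W(22)=-8≡18 → S

ES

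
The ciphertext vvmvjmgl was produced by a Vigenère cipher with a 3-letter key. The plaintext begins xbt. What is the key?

Subtract each crib letter from the matching ciphertext letter (mod 26):
v(21)−x(23)=-2≡24 → y
v(21)−b(1)=20 → u
m(12)−t(19)=-7≡19 → t

yut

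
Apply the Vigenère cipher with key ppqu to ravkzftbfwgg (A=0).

Repeat the key across the message: ppquppquppqu
r(17)+p(15): 32≡6 → g
a(0)+p(15): 15 → p
v(21)+q(16): 37≡11 → l
k(10)+u(20): 30≡4 → e
z(25)+p(15): 40≡14 → o
f(5)+p(15): 20 → u
t(19)+q(16): 35≡9 → j
b(1)+u(20): 21 → v
f(5)+p(15): 20 → u
w(22)+p(15): 37≡11 → l
g(6)+q(16): 22 → w
g(6)+u(20): 26≡0 → a

gpleoujvulwa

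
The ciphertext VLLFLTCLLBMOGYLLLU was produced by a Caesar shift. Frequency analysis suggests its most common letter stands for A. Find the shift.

The most frequent ciphertext letter is L (appears 8 times).
L is position 11; A is position 0.
Shift = 11.

11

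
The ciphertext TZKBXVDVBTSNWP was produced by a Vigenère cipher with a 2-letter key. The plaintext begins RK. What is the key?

CP

Subtract each crib letter from the matching ciphertext letter (mod 26):
T(19)−R(17)=2 → C
Z(25)−K(10)=15 → P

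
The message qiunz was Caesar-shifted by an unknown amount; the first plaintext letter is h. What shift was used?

9

From the crib: q(16)−h(7)=9, so the shift is 9.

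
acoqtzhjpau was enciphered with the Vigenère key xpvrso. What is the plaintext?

dntzblkuujc

Repeat the key across the ciphertext: xpvrsoxpvrs
a(0)−x(23): -23≡3 → d
c(2)−p(15): -13≡13 → n
o(14)−v(21): -7≡19 → t
q(16)−r(17): -1≡25 → z
t(19)−s(18): 1 → b
z(25)−o(14): 11 → l
h(7)−x(23): -16≡10 → k
j(9)−p(15): -6≡20 → u
p(15)−v(21): -6≡20 → u
a(0)−r(17): -17≡9 → j
u(20)−s(18): 2 → c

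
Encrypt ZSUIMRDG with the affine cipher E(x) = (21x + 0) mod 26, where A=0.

Z(25): 21·25+0=525≡5 → F
S(18): 21·18+0=378≡14 → O
U(20): 21·20+0=420≡4 → E
I(8): 21·8+0=168≡12 → M
M(12): 21·12+0=252≡18 → S
R(17): 21·17+0=357≡19 → T
D(3): 21·3+0=63≡11 → L
G(6): 21·6+0=126≡22 → W

FOEMSTLW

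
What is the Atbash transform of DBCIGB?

WYXRTY

D(3) → W(22)
B(1) → Y(24)
C(2) → X(23)
I(8) → R(17)
G(6) → T(19)
B(1) → Y(24)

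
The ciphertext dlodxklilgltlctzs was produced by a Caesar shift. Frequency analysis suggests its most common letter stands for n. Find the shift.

The most frequent ciphertext letter is l (appears 5 times).
l is position 11; n is position 13.
Shift = -2≡24.

24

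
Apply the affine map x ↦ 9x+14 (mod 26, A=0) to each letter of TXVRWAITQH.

T(19): 9·19+14=185≡3 → D
X(23): 9·23+14=221≡13 → N
V(21): 9·21+14=203≡21 → V
R(17): 9·17+14=167≡11 → L
W(22): 9·22+14=212≡4 → E
A(0): 9·0+14=14 → O
I(8): 9·8+14=86≡8 → I
T(19): 9·19+14=185≡3 → D
Q(16): 9·16+14=158≡2 → C
H(7): 9·7+14=77≡25 → Z

DNVLEOIDCZ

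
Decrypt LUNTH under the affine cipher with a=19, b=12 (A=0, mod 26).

PKLZX

The inverse of 19 mod 26 is 11, since 19·11=209≡1. Apply D(y)=11·(y−12) mod 26:
L(11): 11·(11−12)=-11≡15 → P
U(20): 11·(20−12)=88≡10 → K
N(13): 11·(13−12)=11 → L
T(19): 11·(19−12)=77≡25 → Z
H(7): 11·(7−12)=-55≡23 → X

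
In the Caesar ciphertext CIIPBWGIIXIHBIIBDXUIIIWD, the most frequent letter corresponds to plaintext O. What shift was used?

The most frequent ciphertext letter is I (appears 10 times).
I is position 8; O is position 14.
Shift = -6≡20.

20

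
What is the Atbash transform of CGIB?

XTRY

C(2) → X(23)
G(6) → T(19)
I(8) → R(17)
B(1) → Y(24)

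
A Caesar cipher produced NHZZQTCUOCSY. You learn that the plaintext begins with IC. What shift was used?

5

From the crib: N(13)−I(8)=5, so the shift is 5.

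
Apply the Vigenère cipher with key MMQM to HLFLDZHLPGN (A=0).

Repeat the key across the message: MMQMMMQMMMQ
H(7)+M(12): 19 → T
L(11)+M(12): 23 → X
F(5)+Q(16): 21 → V
L(11)+M(12): 23 → X
D(3)+M(12): 15 → P
Z(25)+M(12): 37≡11 → L
H(7)+Q(16): 23 → X
L(11)+M(12): 23 → X
P(15)+M(12): 27≡1 → B
G(6)+M(12): 18 → S
N(13)+Q(16): 29≡3 → D

TXVXPLXXBSD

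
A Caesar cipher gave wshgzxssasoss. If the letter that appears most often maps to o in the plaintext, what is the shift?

The most frequent ciphertext letter is s (appears 6 times).
s is position 18; o is position 14.
Shift = 4.

4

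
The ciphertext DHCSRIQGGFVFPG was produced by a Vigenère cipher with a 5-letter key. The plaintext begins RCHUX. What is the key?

MFVYU

Subtract each crib letter from the matching ciphertext letter (mod 26):
D(3)−R(17)=-14≡12 → M
H(7)−C(2)=5 → F
C(2)−H(7)=-5≡21 → V
S(18)−U(20)=-2≡24 → Y
R(17)−X(23)=-6≡20 → U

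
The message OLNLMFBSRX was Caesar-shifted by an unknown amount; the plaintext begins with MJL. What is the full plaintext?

MJLJKDZQPV

From the crib: O(14)−M(12)=2, so the shift is 2.
Subtract 2 from each ciphertext letter:
O(14): 14−2=12 → M
L(11): 11−2=9 → J
N(13): 13−2=11 → L
L(11): 11−2=9 → J
M(12): 12−2=10 → K
F(5): 5−2=3 → D
B(1): 1−2=-1≡25 → Z
S(18): 18−2=16 → Q
R(17): 17−2=15 → P
X(23): 23−2=21 → V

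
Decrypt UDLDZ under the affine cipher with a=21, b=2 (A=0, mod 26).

The inverse of 21 mod 26 is 5, since 21·5=105≡1. Apply D(y)=5·(y−2) mod 26:
U(20): 5·(20−2)=90≡12 → M
D(3): 5·(3−2)=5 → F
L(11): 5·(11−2)=45≡19 → T
D(3): 5·(3−2)=5 → F
Z(25): 5·(25−2)=115≡11 → L

MFTFL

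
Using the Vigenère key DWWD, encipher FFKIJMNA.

Repeat the key across the message: DWWDDWWD
F(5)+D(3): 8 → I
F(5)+W(22): 27≡1 → B
K(10)+W(22): 32≡6 → G
I(8)+D(3): 11 → L
J(9)+D(3): 12 → M
M(12)+W(22): 34≡8 → I
N(13)+W(22): 35≡9 → J
A(0)+D(3): 3 → D

IBGLMIJD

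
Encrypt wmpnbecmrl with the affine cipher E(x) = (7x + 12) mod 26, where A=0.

w(22): 7·22+12=166≡10 → k
m(12): 7·12+12=96≡18 → s
p(15): 7·15+12=117≡13 → n
n(13): 7·13+12=103≡25 → z
b(1): 7·1+12=19 → t
e(4): 7·4+12=40≡14 → o
c(2): 7·2+12=26≡0 → a
m(12): 7·12+12=96≡18 → s
r(17): 7·17+12=131≡1 → b
l(11): 7·11+12=89≡11 → l

ksnztoasbl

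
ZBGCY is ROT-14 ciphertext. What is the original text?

Z(25): 25−14=11 → L
B(1): 1−14=-13≡13 → N
G(6): 6−14=-8≡18 → S
C(2): 2−14=-12≡14 → O
Y(24): 24−14=10 → K

LNSOK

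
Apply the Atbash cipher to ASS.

ZHH

A(0) → Z(25)
S(18) → H(7)
S(18) → H(7)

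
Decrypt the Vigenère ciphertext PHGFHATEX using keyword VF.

Repeat the key across the ciphertext: VFVFVFVFV
P(15)−V(21): -6≡20 → U
H(7)−F(5): 2 → C
G(6)−V(21): -15≡11 → L
F(5)−F(5): 0 → A
H(7)−V(21): -14≡12 → M
A(0)−F(5): -5≡21 → V
T(19)−V(21): -2≡24 → Y
E(4)−F(5): -1≡25 → Z
X(23)−V(21): 2 → C

UCLAMVYZC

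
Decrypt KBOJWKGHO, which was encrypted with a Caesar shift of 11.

ZQDYLZVWD

K(10): 10−11=-1≡25 → Z
B(1): 1−11=-10≡16 → Q
O(14): 14−11=3 → D
J(9): 9−11=-2≡24 → Y
W(22): 22−11=11 → L
K(10): 10−11=-1≡25 → Z
G(6): 6−11=-5≡21 → V
H(7): 7−11=-4≡22 → W
O(14): 14−11=3 → D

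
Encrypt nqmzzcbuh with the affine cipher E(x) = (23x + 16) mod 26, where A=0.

dugttkniv

n(13): 23·13+16=315≡3 → d
q(16): 23·16+16=384≡20 → u
m(12): 23·12+16=292≡6 → g
z(25): 23·25+16=591≡19 → t
z(25): 23·25+16=591≡19 → t
c(2): 23·2+16=62≡10 → k
b(1): 23·1+16=39≡13 → n
u(20): 23·20+16=476≡8 → i
h(7): 23·7+16=177≡21 → v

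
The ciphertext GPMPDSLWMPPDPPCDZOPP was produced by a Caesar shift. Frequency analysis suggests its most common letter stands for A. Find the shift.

The most frequent ciphertext letter is P (appears 8 times).
P is position 15; A is position 0.
Shift = 15.

15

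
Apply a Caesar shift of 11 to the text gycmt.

rjnxe

g(6): 6+11=17 → r
y(24): 24+11=35≡9 → j
c(2): 2+11=13 → n
m(12): 12+11=23 → x
t(19): 19+11=30≡4 → e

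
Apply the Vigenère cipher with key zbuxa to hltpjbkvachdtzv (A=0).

Repeat the key across the message: zbuxazbuxazbuxa
h(7)+z(25): 32≡6 → g
l(11)+b(1): 12 → m
t(19)+u(20): 39≡13 → n
p(15)+x(23): 38≡12 → m
j(9)+a(0): 9 → j
b(1)+z(25): 26≡0 → a
k(10)+b(1): 11 → l
v(21)+u(20): 41≡15 → p
a(0)+x(23): 23 → x
c(2)+a(0): 2 → c
h(7)+z(25): 32≡6 → g
d(3)+b(1): 4 → e
t(19)+u(20): 39≡13 → n
z(25)+x(23): 48≡22 → w
v(21)+a(0): 21 → v

gmnmjalpxcgenwv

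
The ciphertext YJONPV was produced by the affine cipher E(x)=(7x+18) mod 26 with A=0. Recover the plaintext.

The inverse of 7 mod 26 is 15, since 7·15=105≡1. Apply D(y)=15·(y−18) mod 26:
Y(24): 15·(24−18)=90≡12 → M
J(9): 15·(9−18)=-135≡21 → V
O(14): 15·(14−18)=-60≡18 → S
N(13): 15·(13−18)=-75≡3 → D
P(15): 15·(15−18)=-45≡7 → H
V(21): 15·(21−18)=45≡19 → T

MVSDHT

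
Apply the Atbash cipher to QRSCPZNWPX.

Q(16) → J(9)
R(17) → I(8)
S(18) → H(7)
C(2) → X(23)
P(15) → K(10)
Z(25) → A(0)
N(13) → M(12)
W(22) → D(3)
P(15) → K(10)
X(23) → C(2)

JIHXKAMDKC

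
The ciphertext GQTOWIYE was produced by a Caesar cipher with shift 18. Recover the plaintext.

OYBWEQGM

G(6): 6−18=-12≡14 → O
Q(16): 16−18=-2≡24 → Y
T(19): 19−18=1 → B
O(14): 14−18=-4≡22 → W
W(22): 22−18=4 → E
I(8): 8−18=-10≡16 → Q
Y(24): 24−18=6 → G
E(4): 4−18=-14≡12 → M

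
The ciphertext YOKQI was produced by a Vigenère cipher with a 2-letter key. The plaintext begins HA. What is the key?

RO

Subtract each crib letter from the matching ciphertext letter (mod 26):
Y(24)−H(7)=17 → R
O(14)−A(0)=14 → O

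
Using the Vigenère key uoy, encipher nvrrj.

hjplx

Repeat the key across the message: uoyuo
n(13)+u(20): 33≡7 → h
v(21)+o(14): 35≡9 → j
r(17)+y(24): 41≡15 → p
r(17)+u(20): 37≡11 → l
j(9)+o(14): 23 → x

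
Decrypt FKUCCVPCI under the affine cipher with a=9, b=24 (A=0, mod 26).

VKOMMRZME

The inverse of 9 mod 26 is 3, since 9·3=27≡1. Apply D(y)=3·(y−24) mod 26:
F(5): 3·(5−24)=-57≡21 → V
K(10): 3·(10−24)=-42≡10 → K
U(20): 3·(20−24)=-12≡14 → O
C(2): 3·(2−24)=-66≡12 → M
C(2): 3·(2−24)=-66≡12 → M
V(21): 3·(21−24)=-9≡17 → R
P(15): 3·(15−24)=-27≡25 → Z
C(2): 3·(2−24)=-66≡12 → M
I(8): 3·(8−24)=-48≡4 → E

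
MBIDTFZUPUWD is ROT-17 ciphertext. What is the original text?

VKRMCOIDYDFM

M(12): 12−17=-5≡21 → V
B(1): 1−17=-16≡10 → K
I(8): 8−17=-9≡17 → R
D(3): 3−17=-14≡12 → M
T(19): 19−17=2 → C
F(5): 5−17=-12≡14 → O
Z(25): 25−17=8 → I
U(20): 20−17=3 → D
P(15): 15−17=-2≡24 → Y
U(20): 20−17=3 → D
W(22): 22−17=5 → F
D(3): 3−17=-14≡12 → M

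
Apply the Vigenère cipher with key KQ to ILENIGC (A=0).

SBODSWM

Repeat the key across the message: KQKQKQK
I(8)+K(10): 18 → S
L(11)+Q(16): 27≡1 → B
E(4)+K(10): 14 → O
N(13)+Q(16): 29≡3 → D
I(8)+K(10): 18 → S
G(6)+Q(16): 22 → W
C(2)+K(10): 12 → M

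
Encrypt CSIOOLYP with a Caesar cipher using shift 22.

C(2): 2+22=24 → Y
S(18): 18+22=40≡14 → O
I(8): 8+22=30≡4 → E
O(14): 14+22=36≡10 → K
O(14): 14+22=36≡10 → K
L(11): 11+22=33≡7 → H
Y(24): 24+22=46≡20 → U
P(15): 15+22=37≡11 → L

YOEKKHUL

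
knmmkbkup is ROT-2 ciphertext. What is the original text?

k(10): 10−2=8 → i
n(13): 13−2=11 → l
m(12): 12−2=10 → k
m(12): 12−2=10 → k
k(10): 10−2=8 → i
b(1): 1−2=-1≡25 → z
k(10): 10−2=8 → i
u(20): 20−2=18 → s
p(15): 15−2=13 → n

ilkkizisn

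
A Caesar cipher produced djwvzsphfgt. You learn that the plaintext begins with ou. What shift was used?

From the crib: d(3)−o(14)=-11≡15, so the shift is 15.

15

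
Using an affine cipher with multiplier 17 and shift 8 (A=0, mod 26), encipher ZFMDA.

Z(25): 17·25+8=433≡17 → R
F(5): 17·5+8=93≡15 → P
M(12): 17·12+8=212≡4 → E
D(3): 17·3+8=59≡7 → H
A(0): 17·0+8=8 → I

RPEHI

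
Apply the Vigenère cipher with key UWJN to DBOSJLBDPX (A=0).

Repeat the key across the message: UWJNUWJNUW
D(3)+U(20): 23 → X
B(1)+W(22): 23 → X
O(14)+J(9): 23 → X
S(18)+N(13): 31≡5 → F
J(9)+U(20): 29≡3 → D
L(11)+W(22): 33≡7 → H
B(1)+J(9): 10 → K
D(3)+N(13): 16 → Q
P(15)+U(20): 35≡9 → J
X(23)+W(22): 45≡19 → T

XXXFDHKQJT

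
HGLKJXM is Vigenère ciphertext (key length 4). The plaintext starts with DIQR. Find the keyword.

EYVT

Subtract each crib letter from the matching ciphertext letter (mod 26):
H(7)−D(3)=4 → E
G(6)−I(8)=-2≡24 → Y
L(11)−Q(16)=-5≡21 → V
K(10)−R(17)=-7≡19 → T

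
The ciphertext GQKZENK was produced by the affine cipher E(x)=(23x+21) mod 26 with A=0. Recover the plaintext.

FTVQXUV

The inverse of 23 mod 26 is 17, since 23·17=391≡1. Apply D(y)=17·(y−21) mod 26:
G(6): 17·(6−21)=-255≡5 → F
Q(16): 17·(16−21)=-85≡19 → T
K(10): 17·(10−21)=-187≡21 → V
Z(25): 17·(25−21)=68≡16 → Q
E(4): 17·(4−21)=-289≡23 → X
N(13): 17·(13−21)=-136≡20 → U
K(10): 17·(10−21)=-187≡21 → V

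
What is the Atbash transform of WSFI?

DHUR

W(22) → D(3)
S(18) → H(7)
F(5) → U(20)
I(8) → R(17)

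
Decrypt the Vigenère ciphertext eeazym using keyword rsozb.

nmmaxv

Repeat the key across the ciphertext: rsozbr
e(4)−r(17): -13≡13 → n
e(4)−s(18): -14≡12 → m
a(0)−o(14): -14≡12 → m
z(25)−z(25): 0 → a
y(24)−b(1): 23 → x
m(12)−r(17): -5≡21 → v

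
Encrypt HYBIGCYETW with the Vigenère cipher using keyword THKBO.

Repeat the key across the message: THKBOTHKBO
H(7)+T(19): 26≡0 → A
Y(24)+H(7): 31≡5 → F
B(1)+K(10): 11 → L
I(8)+B(1): 9 → J
G(6)+O(14): 20 → U
C(2)+T(19): 21 → V
Y(24)+H(7): 31≡5 → F
E(4)+K(10): 14 → O
T(19)+B(1): 20 → U
W(22)+O(14): 36≡10 → K

AFLJUVFOUK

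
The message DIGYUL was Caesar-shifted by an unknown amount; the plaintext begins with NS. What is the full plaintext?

From the crib: D(3)−N(13)=-10≡16, so the shift is 16.
Subtract 16 from each ciphertext letter:
D(3): 3−16=-13≡13 → N
I(8): 8−16=-8≡18 → S
G(6): 6−16=-10≡16 → Q
Y(24): 24−16=8 → I
U(20): 20−16=4 → E
L(11): 11−16=-5≡21 → V

NSQIEV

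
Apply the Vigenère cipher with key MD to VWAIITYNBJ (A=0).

Repeat the key across the message: MDMDMDMDMD
V(21)+M(12): 33≡7 → H
W(22)+D(3): 25 → Z
A(0)+M(12): 12 → M
I(8)+D(3): 11 → L
I(8)+M(12): 20 → U
T(19)+D(3): 22 → W
Y(24)+M(12): 36≡10 → K
N(13)+D(3): 16 → Q
B(1)+M(12): 13 → N
J(9)+D(3): 12 → M

HZMLUWKQNM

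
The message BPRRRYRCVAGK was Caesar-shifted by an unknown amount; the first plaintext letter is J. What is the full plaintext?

From the crib: B(1)−J(9)=-8≡18, so the shift is 18.
Subtract 18 from each ciphertext letter:
B(1): 1−18=-17≡9 → J
P(15): 15−18=-3≡23 → X
R(17): 17−18=-1≡25 → Z
R(17): 17−18=-1≡25 → Z
R(17): 17−18=-1≡25 → Z
Y(24): 24−18=6 → G
R(17): 17−18=-1≡25 → Z
C(2): 2−18=-16≡10 → K
V(21): 21−18=3 → D
A(0): 0−18=-18≡8 → I
G(6): 6−18=-12≡14 → O
K(10): 10−18=-8≡18 → S

JXZZZGZKDIOS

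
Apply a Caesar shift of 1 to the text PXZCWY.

P(15): 15+1=16 → Q
X(23): 23+1=24 → Y
Z(25): 25+1=26≡0 → A
C(2): 2+1=3 → D
W(22): 22+1=23 → X
Y(24): 24+1=25 → Z

QYADXZ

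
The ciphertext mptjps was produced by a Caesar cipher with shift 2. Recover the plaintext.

knrhnq

m(12): 12−2=10 → k
p(15): 15−2=13 → n
t(19): 19−2=17 → r
j(9): 9−2=7 → h
p(15): 15−2=13 → n
s(18): 18−2=16 → q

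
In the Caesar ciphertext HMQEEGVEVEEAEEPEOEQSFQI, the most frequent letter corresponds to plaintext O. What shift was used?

The most frequent ciphertext letter is E (appears 9 times).
E is position 4; O is position 14.
Shift = -10≡16.

16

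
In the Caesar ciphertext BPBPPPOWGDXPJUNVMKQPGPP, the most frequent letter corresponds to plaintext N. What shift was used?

2

The most frequent ciphertext letter is P (appears 8 times).
P is position 15; N is position 13.
Shift = 2.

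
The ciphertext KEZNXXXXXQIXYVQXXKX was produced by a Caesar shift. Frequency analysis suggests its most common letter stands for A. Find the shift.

The most frequent ciphertext letter is X (appears 9 times).
X is position 23; A is position 0.
Shift = 23.

23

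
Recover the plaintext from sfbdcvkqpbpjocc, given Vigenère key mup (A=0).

Repeat the key across the ciphertext: mupmupmupmupmup
s(18)−m(12): 6 → g
f(5)−u(20): -15≡11 → l
b(1)−p(15): -14≡12 → m
d(3)−m(12): -9≡17 → r
c(2)−u(20): -18≡8 → i
v(21)−p(15): 6 → g
k(10)−m(12): -2≡24 → y
q(16)−u(20): -4≡22 → w
p(15)−p(15): 0 → a
b(1)−m(12): -11≡15 → p
p(15)−u(20): -5≡21 → v
j(9)−p(15): -6≡20 → u
o(14)−m(12): 2 → c
c(2)−u(20): -18≡8 → i
c(2)−p(15): -13≡13 → n

glmrigywapvucin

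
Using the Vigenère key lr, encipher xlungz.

icferq

Repeat the key across the message: lrlrlr
x(23)+l(11): 34≡8 → i
l(11)+r(17): 28≡2 → c
u(20)+l(11): 31≡5 → f
n(13)+r(17): 30≡4 → e
g(6)+l(11): 17 → r
z(25)+r(17): 42≡16 → q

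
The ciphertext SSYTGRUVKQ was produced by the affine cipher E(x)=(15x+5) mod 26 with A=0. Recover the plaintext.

NNDUHGBIJZ

The inverse of 15 mod 26 is 7, since 15·7=105≡1. Apply D(y)=7·(y−5) mod 26:
S(18): 7·(18−5)=91≡13 → N
S(18): 7·(18−5)=91≡13 → N
Y(24): 7·(24−5)=133≡3 → D
T(19): 7·(19−5)=98≡20 → U
G(6): 7·(6−5)=7 → H
R(17): 7·(17−5)=84≡6 → G
U(20): 7·(20−5)=105≡1 → B
V(21): 7·(21−5)=112≡8 → I
K(10): 7·(10−5)=35≡9 → J
Q(16): 7·(16−5)=77≡25 → Z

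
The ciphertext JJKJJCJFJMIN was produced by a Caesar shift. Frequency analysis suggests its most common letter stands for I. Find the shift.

The most frequent ciphertext letter is J (appears 6 times).
J is position 9; I is position 8.
Shift = 1.

1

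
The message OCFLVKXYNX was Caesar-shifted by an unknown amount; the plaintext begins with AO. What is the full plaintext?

AORXHWJKZJ

From the crib: O(14)−A(0)=14, so the shift is 14.
Subtract 14 from each ciphertext letter:
O(14): 14−14=0 → A
C(2): 2−14=-12≡14 → O
F(5): 5−14=-9≡17 → R
L(11): 11−14=-3≡23 → X
V(21): 21−14=7 → H
K(10): 10−14=-4≡22 → W
X(23): 23−14=9 → J
Y(24): 24−14=10 → K
N(13): 13−14=-1≡25 → Z
X(23): 23−14=9 → J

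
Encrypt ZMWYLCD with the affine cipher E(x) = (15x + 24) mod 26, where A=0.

JWQUHCR

Z(25): 15·25+24=399≡9 → J
M(12): 15·12+24=204≡22 → W
W(22): 15·22+24=354≡16 → Q
Y(24): 15·24+24=384≡20 → U
L(11): 15·11+24=189≡7 → H
C(2): 15·2+24=54≡2 → C
D(3): 15·3+24=69≡17 → R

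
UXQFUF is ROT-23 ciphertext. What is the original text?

XATIXI

U(20): 20−23=-3≡23 → X
X(23): 23−23=0 → A
Q(16): 16−23=-7≡19 → T
F(5): 5−23=-18≡8 → I
U(20): 20−23=-3≡23 → X
F(5): 5−23=-18≡8 → I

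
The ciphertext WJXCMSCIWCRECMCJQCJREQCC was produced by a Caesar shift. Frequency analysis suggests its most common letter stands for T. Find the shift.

9

The most frequent ciphertext letter is C (appears 8 times).
C is position 2; T is position 19.
Shift = -17≡9.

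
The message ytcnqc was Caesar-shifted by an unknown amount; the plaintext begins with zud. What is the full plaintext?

From the crib: y(24)−z(25)=-1≡25, so the shift is 25.
Subtract 25 from each ciphertext letter:
y(24): 24−25=-1≡25 → z
t(19): 19−25=-6≡20 → u
c(2): 2−25=-23≡3 → d
n(13): 13−25=-12≡14 → o
q(16): 16−25=-9≡17 → r
c(2): 2−25=-23≡3 → d

zudord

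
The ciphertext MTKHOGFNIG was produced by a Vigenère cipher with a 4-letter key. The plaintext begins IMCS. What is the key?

Subtract each crib letter from the matching ciphertext letter (mod 26):
M(12)−I(8)=4 → E
T(19)−M(12)=7 → H
K(10)−C(2)=8 → I
H(7)−S(18)=-11≡15 → P

EHIP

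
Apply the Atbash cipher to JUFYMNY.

QFUBNMB

J(9) → Q(16)
U(20) → F(5)
F(5) → U(20)
Y(24) → B(1)
M(12) → N(13)
N(13) → M(12)
Y(24) → B(1)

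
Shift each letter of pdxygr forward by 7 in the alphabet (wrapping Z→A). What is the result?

p(15): 15+7=22 → w
d(3): 3+7=10 → k
x(23): 23+7=30≡4 → e
y(24): 24+7=31≡5 → f
g(6): 6+7=13 → n
r(17): 17+7=24 → y

wkefny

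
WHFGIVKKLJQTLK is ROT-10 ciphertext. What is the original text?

MXVWYLAABZGJBA

W(22): 22−10=12 → M
H(7): 7−10=-3≡23 → X
F(5): 5−10=-5≡21 → V
G(6): 6−10=-4≡22 → W
I(8): 8−10=-2≡24 → Y
V(21): 21−10=11 → L
K(10): 10−10=0 → A
K(10): 10−10=0 → A
L(11): 11−10=1 → B
J(9): 9−10=-1≡25 → Z
Q(16): 16−10=6 → G
T(19): 19−10=9 → J
L(11): 11−10=1 → B
K(10): 10−10=0 → A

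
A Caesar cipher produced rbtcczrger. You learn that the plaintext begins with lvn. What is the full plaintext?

lvnwwtlayl

From the crib: r(17)−l(11)=6, so the shift is 6.
Subtract 6 from each ciphertext letter:
r(17): 17−6=11 → l
b(1): 1−6=-5≡21 → v
t(19): 19−6=13 → n
c(2): 2−6=-4≡22 → w
c(2): 2−6=-4≡22 → w
z(25): 25−6=19 → t
r(17): 17−6=11 → l
g(6): 6−6=0 → a
e(4): 4−6=-2≡24 → y
r(17): 17−6=11 → l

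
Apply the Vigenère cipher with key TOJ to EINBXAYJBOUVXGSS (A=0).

XWWULJRXKHIEQUBL

Repeat the key across the message: TOJTOJTOJTOJTOJT
E(4)+T(19): 23 → X
I(8)+O(14): 22 → W
N(13)+J(9): 22 → W
B(1)+T(19): 20 → U
X(23)+O(14): 37≡11 → L
A(0)+J(9): 9 → J
Y(24)+T(19): 43≡17 → R
J(9)+O(14): 23 → X
B(1)+J(9): 10 → K
O(14)+T(19): 33≡7 → H
U(20)+O(14): 34≡8 → I
V(21)+J(9): 30≡4 → E
X(23)+T(19): 42≡16 → Q
G(6)+O(14): 20 → U
S(18)+J(9): 27≡1 → B
S(18)+T(19): 37≡11 → L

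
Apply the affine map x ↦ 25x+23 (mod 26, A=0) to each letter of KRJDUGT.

NGOUDRE

K(10): 25·10+23=273≡13 → N
R(17): 25·17+23=448≡6 → G
J(9): 25·9+23=248≡14 → O
D(3): 25·3+23=98≡20 → U
U(20): 25·20+23=523≡3 → D
G(6): 25·6+23=173≡17 → R
T(19): 25·19+23=498≡4 → E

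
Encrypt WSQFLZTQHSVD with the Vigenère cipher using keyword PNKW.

LFABAMDMWFFZ

Repeat the key across the message: PNKWPNKWPNKW
W(22)+P(15): 37≡11 → L
S(18)+N(13): 31≡5 → F
Q(16)+K(10): 26≡0 → A
F(5)+W(22): 27≡1 → B
L(11)+P(15): 26≡0 → A
Z(25)+N(13): 38≡12 → M
T(19)+K(10): 29≡3 → D
Q(16)+W(22): 38≡12 → M
H(7)+P(15): 22 → W
S(18)+N(13): 31≡5 → F
V(21)+K(10): 31≡5 → F
D(3)+W(22): 25 → Z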